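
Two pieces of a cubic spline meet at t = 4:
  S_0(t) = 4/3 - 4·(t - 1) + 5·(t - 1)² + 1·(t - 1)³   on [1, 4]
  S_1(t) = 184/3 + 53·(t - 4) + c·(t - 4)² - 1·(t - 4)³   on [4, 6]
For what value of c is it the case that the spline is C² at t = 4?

14

S_0''(t) = 10 + 6·(t - 1), so S_0''(4) = 28. On the right, S_1''(4) = 2c, so c = 14.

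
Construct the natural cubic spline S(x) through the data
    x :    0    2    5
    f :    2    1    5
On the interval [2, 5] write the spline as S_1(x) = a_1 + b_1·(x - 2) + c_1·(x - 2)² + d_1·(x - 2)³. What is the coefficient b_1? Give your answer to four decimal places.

0.2333

Let M_i = S''(x_i). Step sizes h_i = 2, 3; slopes of the chords Δ_i = (y_(i+1) - y_i)/h_i = -1/2, 4/3.
  2·M_0 + 10·M_1 + 3·M_2 = 6(Δ_1 - Δ_0) = 11
Natural end conditions: M_0 = M_2 = 0.
Solving: M_0 = 0, M_1 = 11/10, M_2 = 0.
On [2, 5], with S_1(x) = a_1 + b_1·(x - 2) + c_1·(x - 2)² + d_1·(x - 2)³: c_1 = M_1/2 = 11/20, d_1 = (M_2 - M_1)/(6h_1) = -11/180, b_1 = Δ_1 - h_1(2M_1 + M_2)/6 = 7/30.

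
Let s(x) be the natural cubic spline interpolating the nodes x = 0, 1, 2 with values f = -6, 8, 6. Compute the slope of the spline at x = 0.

18

Let M_i = s''(x_i). Step sizes h_i = 1, 1; slopes of the chords Δ_i = (y_(i+1) - y_i)/h_i = 14, -2.
  1·M_0 + 4·M_1 + 1·M_2 = 6(Δ_1 - Δ_0) = -96
Natural end conditions: M_0 = M_2 = 0.
Solving: M_0 = 0, M_1 = -24, M_2 = 0.
On [0, 1], s'(x) = b_0 + 2c_0·x + 3d_0·x² with b_0 = Δ_0 - h_0(2M_0 + M_1)/6 = 18, c_0 = M_0/2 = 0, d_0 = (M_1 - M_0)/(6h_0) = -4. So s'(0) = 18.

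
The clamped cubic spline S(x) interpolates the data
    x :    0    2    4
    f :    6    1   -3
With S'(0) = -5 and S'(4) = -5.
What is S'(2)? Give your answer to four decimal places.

Put M_i = S'' at the i-th knot. Here h = (2, 2) and Δ = (-5/2, -2), so the interior equations h_(i-1)·M_(i-1) + 2(h_(i-1)+h_i)·M_i + h_i·M_(i+1) = 6(Δ_i − Δ_(i-1)) read
  2·M_0 + 8·M_1 + 2·M_2 = 6(Δ_1 - Δ_0) = 3
Clamped end conditions give two more equations: 2h_0·M_0 + h_0·M_1 = 6(Δ_0 - S'(0)) = 15 and h_1·M_1 + 2h_1·M_2 = 6(S'(4) - Δ_1) = -18.
Solving: M_0 = 27/8, M_1 = 3/4, M_2 = -39/8.
On [2, 4], S'(x) = b_1 + 2c_1·(x - 2) + 3d_1·(x - 2)² with b_1 = Δ_1 - h_1(2M_1 + M_2)/6 = -7/8, c_1 = M_1/2 = 3/8, d_1 = (M_2 - M_1)/(6h_1) = -15/32. So S'(2) = -7/8.

-0.8750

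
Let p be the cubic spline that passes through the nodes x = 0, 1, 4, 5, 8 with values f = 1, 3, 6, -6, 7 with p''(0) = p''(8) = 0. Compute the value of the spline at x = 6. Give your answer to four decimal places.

-9.3776

Let σ_i = p''(x_i). Step sizes h_i = 1, 3, 1, 3; slopes of the chords Δ_i = (y_(i+1) - y_i)/h_i = 2, 1, -12, 13/3.
  1·σ_0 + 8·σ_1 + 3·σ_2 = 6(Δ_1 - Δ_0) = -6
  3·σ_1 + 8·σ_2 + 1·σ_3 = 6(Δ_2 - Δ_1) = -78
  1·σ_2 + 8·σ_3 + 3·σ_4 = 6(Δ_3 - Δ_2) = 98
Natural end conditions: σ_0 = σ_4 = 0.
Forward elimination and back-substitution give σ_0 = 0, σ_1 = 149/36, σ_2 = -352/27, σ_3 = 1499/108, σ_4 = 0.
On [5, 8], p(x) = -6 - 1031/108·(x - 5) + 1499/216·(x - 5)² - 1499/1944·(x - 5)³.
With (x - 5) = 1: p(6) = -9115/972.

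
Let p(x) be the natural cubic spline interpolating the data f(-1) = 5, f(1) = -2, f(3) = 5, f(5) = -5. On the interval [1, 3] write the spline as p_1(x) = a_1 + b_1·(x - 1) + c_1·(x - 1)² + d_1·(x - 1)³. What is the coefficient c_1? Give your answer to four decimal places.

Write M_i for p''(x_i). With h_i = 2, 2, 2 and divided differences Δ_i = -7/2, 7/2, -5, the continuity of p' gives the tridiagonal system
  2·M_0 + 8·M_1 + 2·M_2 = 6(Δ_1 - Δ_0) = 42
  2·M_1 + 8·M_2 + 2·M_3 = 6(Δ_2 - Δ_1) = -51
Natural end conditions: M_0 = M_3 = 0.
Solving: M_0 = 0, M_1 = 73/10, M_2 = -41/5, M_3 = 0.
On [1, 3], with p_1(x) = a_1 + b_1·(x - 1) + c_1·(x - 1)² + d_1·(x - 1)³: c_1 = M_1/2 = 73/20, d_1 = (M_2 - M_1)/(6h_1) = -31/24, b_1 = Δ_1 - h_1(2M_1 + M_2)/6 = 41/30.

3.6500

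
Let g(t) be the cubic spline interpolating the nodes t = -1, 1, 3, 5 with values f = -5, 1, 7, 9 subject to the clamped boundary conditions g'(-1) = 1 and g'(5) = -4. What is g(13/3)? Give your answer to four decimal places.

Let σ_i = g''(x_i). Step sizes h_i = 2, 2, 2; slopes of the chords Δ_i = (y_(i+1) - y_i)/h_i = 3, 3, 1.
  2·σ_0 + 8·σ_1 + 2·σ_2 = 6(Δ_1 - Δ_0) = 0
  2·σ_1 + 8·σ_2 + 2·σ_3 = 6(Δ_2 - Δ_1) = -12
Clamped end conditions give two more equations: 2h_0·σ_0 + h_0·σ_1 = 6(Δ_0 - g'(-1)) = 12 and h_2·σ_2 + 2h_2·σ_3 = 6(g'(5) - Δ_2) = -30.
Forward elimination and back-substitution give σ_0 = 53/15, σ_1 = -16/15, σ_2 = 11/15, σ_3 = -118/15.
On [3, 5], g(t) = 7 + 47/15·(t - 3) + 11/30·(t - 3)² - 43/60·(t - 3)³.
With (t - 3) = 4/3: g(13/3) = 4103/405.

10.1309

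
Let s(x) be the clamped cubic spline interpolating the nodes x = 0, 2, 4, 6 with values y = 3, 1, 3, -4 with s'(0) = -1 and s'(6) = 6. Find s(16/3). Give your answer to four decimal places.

-4.5062

Put M_i = s'' at the i-th knot. Here h = (2, 2, 2) and Δ = (-1, 1, -7/2), so the interior equations h_(i-1)·M_(i-1) + 2(h_(i-1)+h_i)·M_i + h_i·M_(i+1) = 6(Δ_i − Δ_(i-1)) read
  2·M_0 + 8·M_1 + 2·M_2 = 6(Δ_1 - Δ_0) = 12
  2·M_1 + 8·M_2 + 2·M_3 = 6(Δ_2 - Δ_1) = -27
Clamped end conditions give two more equations: 2h_0·M_0 + h_0·M_1 = 6(Δ_0 - s'(0)) = 0 and h_2·M_2 + 2h_2·M_3 = 6(s'(6) - Δ_2) = 57.
Forward elimination and back-substitution give M_0 = -13/6, M_1 = 13/3, M_2 = -55/6, M_3 = 113/6.
On [4, 6], s(x) = 3 - 11/3·(x - 4) - 55/12·(x - 4)² + 7/3·(x - 4)³.
With (x - 4) = 4/3: s(16/3) = -365/81.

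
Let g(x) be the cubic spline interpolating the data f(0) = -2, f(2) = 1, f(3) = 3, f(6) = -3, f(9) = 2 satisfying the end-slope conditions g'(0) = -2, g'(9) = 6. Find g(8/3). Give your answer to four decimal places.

2.5947

Write M_i for g''(x_i). With h_i = 2, 1, 3, 3 and divided differences Δ_i = 3/2, 2, -2, 5/3, the continuity of g' gives the tridiagonal system
  2·M_0 + 6·M_1 + 1·M_2 = 6(Δ_1 - Δ_0) = 3
  1·M_1 + 8·M_2 + 3·M_3 = 6(Δ_2 - Δ_1) = -24
  3·M_2 + 12·M_3 + 3·M_4 = 6(Δ_3 - Δ_2) = 22
Clamped end conditions give two more equations: 2h_0·M_0 + h_0·M_1 = 6(Δ_0 - g'(0)) = 21 and h_3·M_3 + 2h_3·M_4 = 6(g'(9) - Δ_3) = 26.
Forward elimination and back-substitution give M_0 = 203/36, M_1 = -7/9, M_2 = -65/18, M_3 = 17/9, M_4 = 61/18.
On [2, 3], g(x) = 1 + 103/36·(x - 2) - 7/18·(x - 2)² - 17/36·(x - 2)³.
With (x - 2) = 2/3: g(8/3) = 1261/486.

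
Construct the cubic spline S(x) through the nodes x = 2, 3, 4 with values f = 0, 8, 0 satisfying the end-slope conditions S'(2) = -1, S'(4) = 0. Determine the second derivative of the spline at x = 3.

With M_i denoting the second derivative at x_i, h_i = 1, 1, and Δ_i = (y_(i+1) − y_i)/h_i = 8, -8:
  1·M_0 + 4·M_1 + 1·M_2 = 6(Δ_1 - Δ_0) = -96
Clamped end conditions give two more equations: 2h_0·M_0 + h_0·M_1 = 6(Δ_0 - S'(2)) = 54 and h_1·M_1 + 2h_1·M_2 = 6(S'(4) - Δ_1) = 48.
Forward elimination and back-substitution give M_0 = 103/2, M_1 = -49, M_2 = 97/2.

-49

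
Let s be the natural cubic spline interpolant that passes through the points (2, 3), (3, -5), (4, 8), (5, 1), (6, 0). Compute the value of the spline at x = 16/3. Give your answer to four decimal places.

-0.5966

Let M_i = s''(x_i). Step sizes h_i = 1, 1, 1, 1; slopes of the chords Δ_i = (y_(i+1) - y_i)/h_i = -8, 13, -7, -1.
  1·M_0 + 4·M_1 + 1·M_2 = 6(Δ_1 - Δ_0) = 126
  1·M_1 + 4·M_2 + 1·M_3 = 6(Δ_2 - Δ_1) = -120
  1·M_2 + 4·M_3 + 1·M_4 = 6(Δ_3 - Δ_2) = 36
Natural end conditions: M_0 = M_4 = 0.
Hence M_0 = 0, M_1 = 1203/28, M_2 = -321/7, M_3 = 573/28, M_4 = 0.
On [5, 6], s(x) = 1 - 219/28·(x - 5) + 573/56·(x - 5)² - 191/56·(x - 5)³.
With (x - 5) = 1/3: s(16/3) = -451/756.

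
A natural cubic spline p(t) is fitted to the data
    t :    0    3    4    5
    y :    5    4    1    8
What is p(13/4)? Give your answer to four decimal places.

2.8438

Let M_i = p''(x_i). Step sizes h_i = 3, 1, 1; slopes of the chords Δ_i = (y_(i+1) - y_i)/h_i = -1/3, -3, 7.
  3·M_0 + 8·M_1 + 1·M_2 = 6(Δ_1 - Δ_0) = -16
  1·M_1 + 4·M_2 + 1·M_3 = 6(Δ_2 - Δ_1) = 60
Natural end conditions: M_0 = M_3 = 0.
Hence M_0 = 0, M_1 = -4, M_2 = 16, M_3 = 0.
On [3, 4], p(t) = 4 - 13/3·(t - 3) - 2·(t - 3)² + 10/3·(t - 3)³.
With (t - 3) = 1/4: p(13/4) = 91/32.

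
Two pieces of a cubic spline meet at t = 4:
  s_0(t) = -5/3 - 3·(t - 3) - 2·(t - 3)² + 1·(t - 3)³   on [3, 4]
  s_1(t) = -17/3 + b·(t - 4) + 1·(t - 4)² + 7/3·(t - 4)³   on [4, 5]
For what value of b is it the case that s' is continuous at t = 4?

s_0'(t) = -3 - 4·(t - 3) + 3·(t - 3)², so s_0'(4) = -4. On the right, s_1'(4) = b, so b = -4.

-4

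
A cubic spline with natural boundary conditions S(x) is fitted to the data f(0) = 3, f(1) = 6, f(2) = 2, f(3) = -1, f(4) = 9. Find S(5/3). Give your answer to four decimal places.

With M_i denoting the second derivative at x_i, h_i = 1, 1, 1, 1, and Δ_i = (y_(i+1) − y_i)/h_i = 3, -4, -3, 10:
  1·M_0 + 4·M_1 + 1·M_2 = 6(Δ_1 - Δ_0) = -42
  1·M_1 + 4·M_2 + 1·M_3 = 6(Δ_2 - Δ_1) = 6
  1·M_2 + 4·M_3 + 1·M_4 = 6(Δ_3 - Δ_2) = 78
Natural end conditions: M_0 = M_4 = 0.
Solving the tridiagonal system: M_0 = 0, M_1 = -72/7, M_2 = -6/7, M_3 = 138/7, M_4 = 0.
On [1, 2], S(x) = 6 - 3/7·(x - 1) - 36/7·(x - 1)² + 11/7·(x - 1)³.
With (x - 1) = 2/3: S(5/3) = 736/189.

3.8942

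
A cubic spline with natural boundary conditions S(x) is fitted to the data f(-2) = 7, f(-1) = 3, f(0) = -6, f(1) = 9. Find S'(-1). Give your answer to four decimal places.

-9.8667

Write σ_i for S''(x_i). With h_i = 1, 1, 1 and divided differences Δ_i = -4, -9, 15, the continuity of S' gives the tridiagonal system
  1·σ_0 + 4·σ_1 + 1·σ_2 = 6(Δ_1 - Δ_0) = -30
  1·σ_1 + 4·σ_2 + 1·σ_3 = 6(Δ_2 - Δ_1) = 144
Natural end conditions: σ_0 = σ_3 = 0.
Solving the tridiagonal system: σ_0 = 0, σ_1 = -88/5, σ_2 = 202/5, σ_3 = 0.
On [-1, 0], S'(x) = b_1 + 2c_1·(x + 1) + 3d_1·(x + 1)² with b_1 = Δ_1 - h_1(2σ_1 + σ_2)/6 = -148/15, c_1 = σ_1/2 = -44/5, d_1 = (σ_2 - σ_1)/(6h_1) = 29/3. So S'(-1) = -148/15.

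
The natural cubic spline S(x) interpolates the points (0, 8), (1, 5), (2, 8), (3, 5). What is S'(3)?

Write M_i for S''(x_i). With h_i = 1, 1, 1 and divided differences Δ_i = -3, 3, -3, the continuity of S' gives the tridiagonal system
  1·M_0 + 4·M_1 + 1·M_2 = 6(Δ_1 - Δ_0) = 36
  1·M_1 + 4·M_2 + 1·M_3 = 6(Δ_2 - Δ_1) = -36
Natural end conditions: M_0 = M_3 = 0.
Forward elimination and back-substitution give M_0 = 0, M_1 = 12, M_2 = -12, M_3 = 0.
On [2, 3], S'(x) = b_2 + 2c_2·(x - 2) + 3d_2·(x - 2)² with b_2 = Δ_2 - h_2(2M_2 + M_3)/6 = 1, c_2 = M_2/2 = -6, d_2 = (M_3 - M_2)/(6h_2) = 2. So S'(3) = -5.

-5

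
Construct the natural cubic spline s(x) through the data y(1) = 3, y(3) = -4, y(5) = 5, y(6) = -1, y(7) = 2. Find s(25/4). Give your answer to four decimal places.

Put M_i = s'' at the i-th knot. Here h = (2, 2, 1, 1) and Δ = (-7/2, 9/2, -6, 3), so the interior equations h_(i-1)·M_(i-1) + 2(h_(i-1)+h_i)·M_i + h_i·M_(i+1) = 6(Δ_i − Δ_(i-1)) read
  2·M_0 + 8·M_1 + 2·M_2 = 6(Δ_1 - Δ_0) = 48
  2·M_1 + 6·M_2 + 1·M_3 = 6(Δ_2 - Δ_1) = -63
  1·M_2 + 4·M_3 + 1·M_4 = 6(Δ_3 - Δ_2) = 54
Natural end conditions: M_0 = M_4 = 0.
Forward elimination and back-substitution give M_0 = 0, M_1 = 143/14, M_2 = -118/7, M_3 = 124/7, M_4 = 0.
On [6, 7], s(x) = -1 - 61/21·(x - 6) + 62/7·(x - 6)² - 62/21·(x - 6)³.
With (x - 6) = 1/4: s(25/4) = -39/32.

-1.2188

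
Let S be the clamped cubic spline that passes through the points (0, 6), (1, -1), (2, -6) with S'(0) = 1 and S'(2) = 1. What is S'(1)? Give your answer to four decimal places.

-9.5000

With σ_i denoting the second derivative at x_i, h_i = 1, 1, and Δ_i = (y_(i+1) − y_i)/h_i = -7, -5:
  1·σ_0 + 4·σ_1 + 1·σ_2 = 6(Δ_1 - Δ_0) = 12
Clamped end conditions give two more equations: 2h_0·σ_0 + h_0·σ_1 = 6(Δ_0 - S'(0)) = -48 and h_1·σ_1 + 2h_1·σ_2 = 6(S'(2) - Δ_1) = 36.
Solving: σ_0 = -27, σ_1 = 6, σ_2 = 15.
On [1, 2], S'(x) = b_1 + 2c_1·(x - 1) + 3d_1·(x - 1)² with b_1 = Δ_1 - h_1(2σ_1 + σ_2)/6 = -19/2, c_1 = σ_1/2 = 3, d_1 = (σ_2 - σ_1)/(6h_1) = 3/2. So S'(1) = -19/2.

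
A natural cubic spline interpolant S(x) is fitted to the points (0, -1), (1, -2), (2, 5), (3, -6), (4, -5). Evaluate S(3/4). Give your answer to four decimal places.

-2.9453

With σ_i denoting the second derivative at x_i, h_i = 1, 1, 1, 1, and Δ_i = (y_(i+1) − y_i)/h_i = -1, 7, -11, 1:
  1·σ_0 + 4·σ_1 + 1·σ_2 = 6(Δ_1 - Δ_0) = 48
  1·σ_1 + 4·σ_2 + 1·σ_3 = 6(Δ_2 - Δ_1) = -108
  1·σ_2 + 4·σ_3 + 1·σ_4 = 6(Δ_3 - Δ_2) = 72
Natural end conditions: σ_0 = σ_4 = 0.
Forward elimination and back-substitution give σ_0 = 0, σ_1 = 153/7, σ_2 = -276/7, σ_3 = 195/7, σ_4 = 0.
On [0, 1], S(x) = -1 - 65/14·x + 0·x² + 51/14·x³.
With x = 3/4: S(3/4) = -377/128.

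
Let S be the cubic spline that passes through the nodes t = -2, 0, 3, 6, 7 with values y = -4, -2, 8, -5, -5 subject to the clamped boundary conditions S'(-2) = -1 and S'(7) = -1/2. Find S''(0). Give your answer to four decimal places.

Put σ_i = S'' at the i-th knot. Here h = (2, 3, 3, 1) and Δ = (1, 10/3, -13/3, 0), so the interior equations h_(i-1)·σ_(i-1) + 2(h_(i-1)+h_i)·σ_i + h_i·σ_(i+1) = 6(Δ_i − Δ_(i-1)) read
  2·σ_0 + 10·σ_1 + 3·σ_2 = 6(Δ_1 - Δ_0) = 14
  3·σ_1 + 12·σ_2 + 3·σ_3 = 6(Δ_2 - Δ_1) = -46
  3·σ_2 + 8·σ_3 + 1·σ_4 = 6(Δ_3 - Δ_2) = 26
Clamped end conditions give two more equations: 2h_0·σ_0 + h_0·σ_1 = 6(Δ_0 - S'(-2)) = 12 and h_3·σ_3 + 2h_3·σ_4 = 6(S'(7) - Δ_3) = -3.
Solving: σ_0 = 151/98, σ_1 = 143/49, σ_2 = -895/147, σ_3 = 299/49, σ_4 = -223/49.

2.9184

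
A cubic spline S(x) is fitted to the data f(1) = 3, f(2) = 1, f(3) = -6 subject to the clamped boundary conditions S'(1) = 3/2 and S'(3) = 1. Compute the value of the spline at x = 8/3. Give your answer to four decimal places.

-4.8796

Write M_i for S''(x_i). With h_i = 1, 1 and divided differences Δ_i = -2, -7, the continuity of S' gives the tridiagonal system
  1·M_0 + 4·M_1 + 1·M_2 = 6(Δ_1 - Δ_0) = -30
Clamped end conditions give two more equations: 2h_0·M_0 + h_0·M_1 = 6(Δ_0 - S'(1)) = -21 and h_1·M_1 + 2h_1·M_2 = 6(S'(3) - Δ_1) = 48.
Forward elimination and back-substitution give M_0 = -13/4, M_1 = -29/2, M_2 = 125/4.
On [2, 3], S(x) = 1 - 59/8·(x - 2) - 29/4·(x - 2)² + 61/8·(x - 2)³.
With (x - 2) = 2/3: S(8/3) = -527/108.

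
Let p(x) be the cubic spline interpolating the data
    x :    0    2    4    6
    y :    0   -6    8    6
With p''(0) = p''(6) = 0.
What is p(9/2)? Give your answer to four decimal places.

9.3375

Put m_i = p'' at the i-th knot. Here h = (2, 2, 2) and Δ = (-3, 7, -1), so the interior equations h_(i-1)·m_(i-1) + 2(h_(i-1)+h_i)·m_i + h_i·m_(i+1) = 6(Δ_i − Δ_(i-1)) read
  2·m_0 + 8·m_1 + 2·m_2 = 6(Δ_1 - Δ_0) = 60
  2·m_1 + 8·m_2 + 2·m_3 = 6(Δ_2 - Δ_1) = -48
Natural end conditions: m_0 = m_3 = 0.
Solving the tridiagonal system: m_0 = 0, m_1 = 48/5, m_2 = -42/5, m_3 = 0.
On [4, 6], p(x) = 8 + 23/5·(x - 4) - 21/5·(x - 4)² + 7/10·(x - 4)³.
With (x - 4) = 1/2: p(9/2) = 747/80.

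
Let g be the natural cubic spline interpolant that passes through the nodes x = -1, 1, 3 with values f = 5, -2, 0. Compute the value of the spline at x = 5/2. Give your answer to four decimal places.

-1.0273

Put σ_i = g'' at the i-th knot. Here h = (2, 2) and Δ = (-7/2, 1), so the interior equations h_(i-1)·σ_(i-1) + 2(h_(i-1)+h_i)·σ_i + h_i·σ_(i+1) = 6(Δ_i − Δ_(i-1)) read
  2·σ_0 + 8·σ_1 + 2·σ_2 = 6(Δ_1 - Δ_0) = 27
Natural end conditions: σ_0 = σ_2 = 0.
Solving the tridiagonal system: σ_0 = 0, σ_1 = 27/8, σ_2 = 0.
On [1, 3], g(x) = -2 - 5/4·(x - 1) + 27/16·(x - 1)² - 9/32·(x - 1)³.
With (x - 1) = 3/2: g(5/2) = -263/256.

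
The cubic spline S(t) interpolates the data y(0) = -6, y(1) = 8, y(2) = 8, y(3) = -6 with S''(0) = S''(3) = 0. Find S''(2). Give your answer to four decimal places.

-16.8000

Write σ_i for S''(x_i). With h_i = 1, 1, 1 and divided differences Δ_i = 14, 0, -14, the continuity of S' gives the tridiagonal system
  1·σ_0 + 4·σ_1 + 1·σ_2 = 6(Δ_1 - Δ_0) = -84
  1·σ_1 + 4·σ_2 + 1·σ_3 = 6(Δ_2 - Δ_1) = -84
Natural end conditions: σ_0 = σ_3 = 0.
Hence σ_0 = 0, σ_1 = -84/5, σ_2 = -84/5, σ_3 = 0.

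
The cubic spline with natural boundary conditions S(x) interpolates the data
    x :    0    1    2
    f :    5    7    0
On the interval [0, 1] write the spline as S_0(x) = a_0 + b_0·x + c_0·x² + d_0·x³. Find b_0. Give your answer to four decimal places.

4.2500

Write M_i for S''(x_i). With h_i = 1, 1 and divided differences Δ_i = 2, -7, the continuity of S' gives the tridiagonal system
  1·M_0 + 4·M_1 + 1·M_2 = 6(Δ_1 - Δ_0) = -54
Natural end conditions: M_0 = M_2 = 0.
Solving: M_0 = 0, M_1 = -27/2, M_2 = 0.
On [0, 1], with S_0(x) = a_0 + b_0·x + c_0·x² + d_0·x³: c_0 = M_0/2 = 0, d_0 = (M_1 - M_0)/(6h_0) = -9/4, b_0 = Δ_0 - h_0(2M_0 + M_1)/6 = 17/4.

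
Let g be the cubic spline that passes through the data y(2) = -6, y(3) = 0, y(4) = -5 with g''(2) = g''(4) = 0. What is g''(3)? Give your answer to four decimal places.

-16.5000

Write M_i for g''(x_i). With h_i = 1, 1 and divided differences Δ_i = 6, -5, the continuity of g' gives the tridiagonal system
  1·M_0 + 4·M_1 + 1·M_2 = 6(Δ_1 - Δ_0) = -66
Natural end conditions: M_0 = M_2 = 0.
Solving the tridiagonal system: M_0 = 0, M_1 = -33/2, M_2 = 0.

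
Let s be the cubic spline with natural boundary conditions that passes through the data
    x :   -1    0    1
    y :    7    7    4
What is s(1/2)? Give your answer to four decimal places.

5.7813

Write M_i for s''(x_i). With h_i = 1, 1 and divided differences Δ_i = 0, -3, the continuity of s' gives the tridiagonal system
  1·M_0 + 4·M_1 + 1·M_2 = 6(Δ_1 - Δ_0) = -18
Natural end conditions: M_0 = M_2 = 0.
Solving: M_0 = 0, M_1 = -9/2, M_2 = 0.
On [0, 1], s(x) = 7 - 3/2·x - 9/4·x² + 3/4·x³.
With x = 1/2: s(1/2) = 185/32.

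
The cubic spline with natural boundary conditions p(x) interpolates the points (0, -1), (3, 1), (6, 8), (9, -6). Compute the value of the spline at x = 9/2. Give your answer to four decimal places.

5.7000

With m_i denoting the second derivative at x_i, h_i = 3, 3, 3, and Δ_i = (y_(i+1) − y_i)/h_i = 2/3, 7/3, -14/3:
  3·m_0 + 12·m_1 + 3·m_2 = 6(Δ_1 - Δ_0) = 10
  3·m_1 + 12·m_2 + 3·m_3 = 6(Δ_2 - Δ_1) = -42
Natural end conditions: m_0 = m_3 = 0.
Solving the tridiagonal system: m_0 = 0, m_1 = 82/45, m_2 = -178/45, m_3 = 0.
On [3, 6], p(x) = 1 + 112/45·(x - 3) + 41/45·(x - 3)² - 26/81·(x - 3)³.
With (x - 3) = 3/2: p(9/2) = 57/10.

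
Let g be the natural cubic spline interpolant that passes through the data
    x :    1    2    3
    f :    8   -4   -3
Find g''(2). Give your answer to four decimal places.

19.5000

Let M_i = g''(x_i). Step sizes h_i = 1, 1; slopes of the chords Δ_i = (y_(i+1) - y_i)/h_i = -12, 1.
  1·M_0 + 4·M_1 + 1·M_2 = 6(Δ_1 - Δ_0) = 78
Natural end conditions: M_0 = M_2 = 0.
Solving: M_0 = 0, M_1 = 39/2, M_2 = 0.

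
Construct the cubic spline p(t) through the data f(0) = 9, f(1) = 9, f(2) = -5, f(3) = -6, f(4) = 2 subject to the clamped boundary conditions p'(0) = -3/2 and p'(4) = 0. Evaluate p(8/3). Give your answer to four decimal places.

With M_i denoting the second derivative at x_i, h_i = 1, 1, 1, 1, and Δ_i = (y_(i+1) − y_i)/h_i = 0, -14, -1, 8:
  1·M_0 + 4·M_1 + 1·M_2 = 6(Δ_1 - Δ_0) = -84
  1·M_1 + 4·M_2 + 1·M_3 = 6(Δ_2 - Δ_1) = 78
  1·M_2 + 4·M_3 + 1·M_4 = 6(Δ_3 - Δ_2) = 54
Clamped end conditions give two more equations: 2h_0·M_0 + h_0·M_1 = 6(Δ_0 - p'(0)) = 9 and h_3·M_3 + 2h_3·M_4 = 6(p'(4) - Δ_3) = -48.
Forward elimination and back-substitution give M_0 = 1149/56, M_1 = -897/28, M_2 = 189/8, M_3 = 435/28, M_4 = -1779/56.
On [2, 3], p(t) = -5 - 321/28·(t - 2) + 189/16·(t - 2)² - 151/112·(t - 2)³.
With (t - 2) = 2/3: p(8/3) = -5891/756.

-7.7923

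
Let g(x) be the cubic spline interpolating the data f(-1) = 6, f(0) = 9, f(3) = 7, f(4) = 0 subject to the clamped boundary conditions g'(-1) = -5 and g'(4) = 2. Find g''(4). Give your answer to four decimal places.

30.6984

Let M_i = g''(x_i). Step sizes h_i = 1, 3, 1; slopes of the chords Δ_i = (y_(i+1) - y_i)/h_i = 3, -2/3, -7.
  1·M_0 + 8·M_1 + 3·M_2 = 6(Δ_1 - Δ_0) = -22
  3·M_1 + 8·M_2 + 1·M_3 = 6(Δ_2 - Δ_1) = -38
Clamped end conditions give two more equations: 2h_0·M_0 + h_0·M_1 = 6(Δ_0 - g'(-1)) = 48 and h_2·M_2 + 2h_2·M_3 = 6(g'(4) - Δ_2) = 54.
Forward elimination and back-substitution give M_0 = 1612/63, M_1 = -200/63, M_2 = -466/63, M_3 = 1934/63.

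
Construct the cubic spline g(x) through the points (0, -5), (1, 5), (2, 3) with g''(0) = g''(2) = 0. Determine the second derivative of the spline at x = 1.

Let M_i = g''(x_i). Step sizes h_i = 1, 1; slopes of the chords Δ_i = (y_(i+1) - y_i)/h_i = 10, -2.
  1·M_0 + 4·M_1 + 1·M_2 = 6(Δ_1 - Δ_0) = -72
Natural end conditions: M_0 = M_2 = 0.
Solving: M_0 = 0, M_1 = -18, M_2 = 0.

-18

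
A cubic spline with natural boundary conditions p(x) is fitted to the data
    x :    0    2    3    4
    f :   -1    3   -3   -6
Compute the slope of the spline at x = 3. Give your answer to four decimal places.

-5.2609

Let σ_i = p''(x_i). Step sizes h_i = 2, 1, 1; slopes of the chords Δ_i = (y_(i+1) - y_i)/h_i = 2, -6, -3.
  2·σ_0 + 6·σ_1 + 1·σ_2 = 6(Δ_1 - Δ_0) = -48
  1·σ_1 + 4·σ_2 + 1·σ_3 = 6(Δ_2 - Δ_1) = 18
Natural end conditions: σ_0 = σ_3 = 0.
Hence σ_0 = 0, σ_1 = -210/23, σ_2 = 156/23, σ_3 = 0.
On [3, 4], p'(x) = b_2 + 2c_2·(x - 3) + 3d_2·(x - 3)² with b_2 = Δ_2 - h_2(2σ_2 + σ_3)/6 = -121/23, c_2 = σ_2/2 = 78/23, d_2 = (σ_3 - σ_2)/(6h_2) = -26/23. So p'(3) = -121/23.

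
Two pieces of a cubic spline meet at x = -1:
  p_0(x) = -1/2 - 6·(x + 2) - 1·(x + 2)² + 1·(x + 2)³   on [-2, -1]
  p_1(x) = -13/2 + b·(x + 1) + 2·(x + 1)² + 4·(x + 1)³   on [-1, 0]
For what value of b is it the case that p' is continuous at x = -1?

p_0'(x) = -6 - 2·(x + 2) + 3·(x + 2)², so p_0'(-1) = -5. On the right, p_1'(-1) = b, so b = -5.

-5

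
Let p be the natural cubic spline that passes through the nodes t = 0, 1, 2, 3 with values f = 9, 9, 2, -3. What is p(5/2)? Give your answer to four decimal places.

-0.8750

With M_i denoting the second derivative at x_i, h_i = 1, 1, 1, and Δ_i = (y_(i+1) − y_i)/h_i = 0, -7, -5:
  1·M_0 + 4·M_1 + 1·M_2 = 6(Δ_1 - Δ_0) = -42
  1·M_1 + 4·M_2 + 1·M_3 = 6(Δ_2 - Δ_1) = 12
Natural end conditions: M_0 = M_3 = 0.
Solving the tridiagonal system: M_0 = 0, M_1 = -12, M_2 = 6, M_3 = 0.
On [2, 3], p(t) = 2 - 7·(t - 2) + 3·(t - 2)² - 1·(t - 2)³.
With (t - 2) = 1/2: p(5/2) = -7/8.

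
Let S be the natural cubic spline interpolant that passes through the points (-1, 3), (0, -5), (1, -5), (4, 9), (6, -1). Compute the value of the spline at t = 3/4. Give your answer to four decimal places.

-5.6878

With M_i denoting the second derivative at x_i, h_i = 1, 1, 3, 2, and Δ_i = (y_(i+1) − y_i)/h_i = -8, 0, 14/3, -5:
  1·M_0 + 4·M_1 + 1·M_2 = 6(Δ_1 - Δ_0) = 48
  1·M_1 + 8·M_2 + 3·M_3 = 6(Δ_2 - Δ_1) = 28
  3·M_2 + 10·M_3 + 2·M_4 = 6(Δ_3 - Δ_2) = -58
Natural end conditions: M_0 = M_4 = 0.
Solving the tridiagonal system: M_0 = 0, M_1 = 1477/137, M_2 = 668/137, M_3 = -995/137, M_4 = 0.
On [0, 1], S(t) = -5 - 1811/411·t + 1477/274·t² - 809/822·t³.
With t = 3/4: S(3/4) = -99741/17536.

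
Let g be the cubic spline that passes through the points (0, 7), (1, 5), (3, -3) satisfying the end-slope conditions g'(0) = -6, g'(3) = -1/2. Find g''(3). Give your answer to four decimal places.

9.0833

Put M_i = g'' at the i-th knot. Here h = (1, 2) and Δ = (-2, -4), so the interior equations h_(i-1)·M_(i-1) + 2(h_(i-1)+h_i)·M_i + h_i·M_(i+1) = 6(Δ_i − Δ_(i-1)) read
  1·M_0 + 6·M_1 + 2·M_2 = 6(Δ_1 - Δ_0) = -12
Clamped end conditions give two more equations: 2h_0·M_0 + h_0·M_1 = 6(Δ_0 - g'(0)) = 24 and h_1·M_1 + 2h_1·M_2 = 6(g'(3) - Δ_1) = 21.
Solving: M_0 = 95/6, M_1 = -23/3, M_2 = 109/12.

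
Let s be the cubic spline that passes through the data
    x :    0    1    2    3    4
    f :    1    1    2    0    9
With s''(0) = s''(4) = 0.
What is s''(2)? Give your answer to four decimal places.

-10.2857

Let M_i = s''(x_i). Step sizes h_i = 1, 1, 1, 1; slopes of the chords Δ_i = (y_(i+1) - y_i)/h_i = 0, 1, -2, 9.
  1·M_0 + 4·M_1 + 1·M_2 = 6(Δ_1 - Δ_0) = 6
  1·M_1 + 4·M_2 + 1·M_3 = 6(Δ_2 - Δ_1) = -18
  1·M_2 + 4·M_3 + 1·M_4 = 6(Δ_3 - Δ_2) = 66
Natural end conditions: M_0 = M_4 = 0.
Solving: M_0 = 0, M_1 = 57/14, M_2 = -72/7, M_3 = 267/14, M_4 = 0.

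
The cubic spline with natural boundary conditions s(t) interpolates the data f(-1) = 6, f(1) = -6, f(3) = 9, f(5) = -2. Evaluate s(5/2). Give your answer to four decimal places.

Put m_i = s'' at the i-th knot. Here h = (2, 2, 2) and Δ = (-6, 15/2, -11/2), so the interior equations h_(i-1)·m_(i-1) + 2(h_(i-1)+h_i)·m_i + h_i·m_(i+1) = 6(Δ_i − Δ_(i-1)) read
  2·m_0 + 8·m_1 + 2·m_2 = 6(Δ_1 - Δ_0) = 81
  2·m_1 + 8·m_2 + 2·m_3 = 6(Δ_2 - Δ_1) = -78
Natural end conditions: m_0 = m_3 = 0.
Solving the tridiagonal system: m_0 = 0, m_1 = 67/5, m_2 = -131/10, m_3 = 0.
On [1, 3], s(t) = -6 + 44/15·(t - 1) + 67/10·(t - 1)² - 53/24·(t - 1)³.
With (t - 1) = 3/2: s(5/2) = 1927/320.

6.0219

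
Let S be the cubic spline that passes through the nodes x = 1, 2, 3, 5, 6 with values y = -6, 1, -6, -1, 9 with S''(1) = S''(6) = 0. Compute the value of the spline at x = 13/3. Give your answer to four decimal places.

Let M_i = S''(x_i). Step sizes h_i = 1, 1, 2, 1; slopes of the chords Δ_i = (y_(i+1) - y_i)/h_i = 7, -7, 5/2, 10.
  1·M_0 + 4·M_1 + 1·M_2 = 6(Δ_1 - Δ_0) = -84
  1·M_1 + 6·M_2 + 2·M_3 = 6(Δ_2 - Δ_1) = 57
  2·M_2 + 6·M_3 + 1·M_4 = 6(Δ_3 - Δ_2) = 45
Natural end conditions: M_0 = M_4 = 0.
Forward elimination and back-substitution give M_0 = 0, M_1 = -1470/61, M_2 = 756/61, M_3 = 411/122, M_4 = 0.
On [3, 5], S(x) = -6 - 420/61·(x - 3) + 378/61·(x - 3)² - 367/488·(x - 3)³.
With (x - 3) = 4/3: S(13/3) = -9794/1647.

-5.9466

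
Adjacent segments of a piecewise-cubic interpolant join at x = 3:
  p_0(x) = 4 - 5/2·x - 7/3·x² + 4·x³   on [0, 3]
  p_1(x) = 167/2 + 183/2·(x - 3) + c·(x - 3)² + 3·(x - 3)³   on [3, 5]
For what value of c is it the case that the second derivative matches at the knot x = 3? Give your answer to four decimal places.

33.6667

p_0''(x) = -14/3 + 24·x, so p_0''(3) = 202/3. On the right, p_1''(3) = 2c, so c = 101/3.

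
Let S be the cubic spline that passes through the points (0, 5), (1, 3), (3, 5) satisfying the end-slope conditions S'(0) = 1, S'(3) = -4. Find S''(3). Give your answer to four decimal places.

-12.1667

Write M_i for S''(x_i). With h_i = 1, 2 and divided differences Δ_i = -2, 1, the continuity of S' gives the tridiagonal system
  1·M_0 + 6·M_1 + 2·M_2 = 6(Δ_1 - Δ_0) = 18
Clamped end conditions give two more equations: 2h_0·M_0 + h_0·M_1 = 6(Δ_0 - S'(0)) = -18 and h_1·M_1 + 2h_1·M_2 = 6(S'(3) - Δ_1) = -30.
Solving the tridiagonal system: M_0 = -41/3, M_1 = 28/3, M_2 = -73/6.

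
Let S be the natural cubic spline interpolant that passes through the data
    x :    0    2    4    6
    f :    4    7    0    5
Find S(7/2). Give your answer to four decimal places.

Let σ_i = S''(x_i). Step sizes h_i = 2, 2, 2; slopes of the chords Δ_i = (y_(i+1) - y_i)/h_i = 3/2, -7/2, 5/2.
  2·σ_0 + 8·σ_1 + 2·σ_2 = 6(Δ_1 - Δ_0) = -30
  2·σ_1 + 8·σ_2 + 2·σ_3 = 6(Δ_2 - Δ_1) = 36
Natural end conditions: σ_0 = σ_3 = 0.
Forward elimination and back-substitution give σ_0 = 0, σ_1 = -26/5, σ_2 = 29/5, σ_3 = 0.
On [2, 4], S(x) = 7 - 59/30·(x - 2) - 13/5·(x - 2)² + 11/12·(x - 2)³.
With (x - 2) = 3/2: S(7/2) = 207/160.

1.2938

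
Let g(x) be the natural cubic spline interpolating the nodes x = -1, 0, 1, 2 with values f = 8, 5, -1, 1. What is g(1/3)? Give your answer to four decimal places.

2.8025

Let m_i = g''(x_i). Step sizes h_i = 1, 1, 1; slopes of the chords Δ_i = (y_(i+1) - y_i)/h_i = -3, -6, 2.
  1·m_0 + 4·m_1 + 1·m_2 = 6(Δ_1 - Δ_0) = -18
  1·m_1 + 4·m_2 + 1·m_3 = 6(Δ_2 - Δ_1) = 48
Natural end conditions: m_0 = m_3 = 0.
Hence m_0 = 0, m_1 = -8, m_2 = 14, m_3 = 0.
On [0, 1], g(x) = 5 - 17/3·x - 4·x² + 11/3·x³.
With x = 1/3: g(1/3) = 227/81.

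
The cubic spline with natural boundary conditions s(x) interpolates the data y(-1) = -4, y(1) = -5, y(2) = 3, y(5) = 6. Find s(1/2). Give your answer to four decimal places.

-6.8444

With σ_i denoting the second derivative at x_i, h_i = 2, 1, 3, and Δ_i = (y_(i+1) − y_i)/h_i = -1/2, 8, 1:
  2·σ_0 + 6·σ_1 + 1·σ_2 = 6(Δ_1 - Δ_0) = 51
  1·σ_1 + 8·σ_2 + 3·σ_3 = 6(Δ_2 - Δ_1) = -42
Natural end conditions: σ_0 = σ_3 = 0.
Hence σ_0 = 0, σ_1 = 450/47, σ_2 = -303/47, σ_3 = 0.
On [-1, 1], s(x) = -4 - 347/94·(x + 1) + 0·(x + 1)² + 75/94·(x + 1)³.
With (x + 1) = 3/2: s(1/2) = -5147/752.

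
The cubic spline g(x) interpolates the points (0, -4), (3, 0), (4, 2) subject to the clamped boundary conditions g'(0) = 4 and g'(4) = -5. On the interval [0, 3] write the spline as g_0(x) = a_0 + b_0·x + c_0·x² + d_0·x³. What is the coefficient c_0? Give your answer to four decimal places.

Put M_i = g'' at the i-th knot. Here h = (3, 1) and Δ = (4/3, 2), so the interior equations h_(i-1)·M_(i-1) + 2(h_(i-1)+h_i)·M_i + h_i·M_(i+1) = 6(Δ_i − Δ_(i-1)) read
  3·M_0 + 8·M_1 + 1·M_2 = 6(Δ_1 - Δ_0) = 4
Clamped end conditions give two more equations: 2h_0·M_0 + h_0·M_1 = 6(Δ_0 - g'(0)) = -16 and h_1·M_1 + 2h_1·M_2 = 6(g'(4) - Δ_1) = -42.
Hence M_0 = -65/12, M_1 = 11/2, M_2 = -95/4.
On [0, 3], with g_0(x) = a_0 + b_0·x + c_0·x² + d_0·x³: c_0 = M_0/2 = -65/24, d_0 = (M_1 - M_0)/(6h_0) = 131/216, b_0 = Δ_0 - h_0(2M_0 + M_1)/6 = 4.

-2.7083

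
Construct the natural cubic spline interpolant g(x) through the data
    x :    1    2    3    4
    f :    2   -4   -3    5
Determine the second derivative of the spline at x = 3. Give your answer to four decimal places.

8.4000

Put M_i = g'' at the i-th knot. Here h = (1, 1, 1) and Δ = (-6, 1, 8), so the interior equations h_(i-1)·M_(i-1) + 2(h_(i-1)+h_i)·M_i + h_i·M_(i+1) = 6(Δ_i − Δ_(i-1)) read
  1·M_0 + 4·M_1 + 1·M_2 = 6(Δ_1 - Δ_0) = 42
  1·M_1 + 4·M_2 + 1·M_3 = 6(Δ_2 - Δ_1) = 42
Natural end conditions: M_0 = M_3 = 0.
Forward elimination and back-substitution give M_0 = 0, M_1 = 42/5, M_2 = 42/5, M_3 = 0.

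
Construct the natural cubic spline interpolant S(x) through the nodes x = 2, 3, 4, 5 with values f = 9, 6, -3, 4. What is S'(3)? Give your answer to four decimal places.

-8.3333

Put m_i = S'' at the i-th knot. Here h = (1, 1, 1) and Δ = (-3, -9, 7), so the interior equations h_(i-1)·m_(i-1) + 2(h_(i-1)+h_i)·m_i + h_i·m_(i+1) = 6(Δ_i − Δ_(i-1)) read
  1·m_0 + 4·m_1 + 1·m_2 = 6(Δ_1 - Δ_0) = -36
  1·m_1 + 4·m_2 + 1·m_3 = 6(Δ_2 - Δ_1) = 96
Natural end conditions: m_0 = m_3 = 0.
Solving the tridiagonal system: m_0 = 0, m_1 = -16, m_2 = 28, m_3 = 0.
On [3, 4], S'(x) = b_1 + 2c_1·(x - 3) + 3d_1·(x - 3)² with b_1 = Δ_1 - h_1(2m_1 + m_2)/6 = -25/3, c_1 = m_1/2 = -8, d_1 = (m_2 - m_1)/(6h_1) = 22/3. So S'(3) = -25/3.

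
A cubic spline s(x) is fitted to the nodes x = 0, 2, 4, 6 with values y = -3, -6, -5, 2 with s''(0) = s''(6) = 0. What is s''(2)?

1

Put m_i = s'' at the i-th knot. Here h = (2, 2, 2) and Δ = (-3/2, 1/2, 7/2), so the interior equations h_(i-1)·m_(i-1) + 2(h_(i-1)+h_i)·m_i + h_i·m_(i+1) = 6(Δ_i − Δ_(i-1)) read
  2·m_0 + 8·m_1 + 2·m_2 = 6(Δ_1 - Δ_0) = 12
  2·m_1 + 8·m_2 + 2·m_3 = 6(Δ_2 - Δ_1) = 18
Natural end conditions: m_0 = m_3 = 0.
Solving the tridiagonal system: m_0 = 0, m_1 = 1, m_2 = 2, m_3 = 0.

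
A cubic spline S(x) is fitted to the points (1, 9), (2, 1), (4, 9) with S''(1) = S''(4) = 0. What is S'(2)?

With σ_i denoting the second derivative at x_i, h_i = 1, 2, and Δ_i = (y_(i+1) − y_i)/h_i = -8, 4:
  1·σ_0 + 6·σ_1 + 2·σ_2 = 6(Δ_1 - Δ_0) = 72
Natural end conditions: σ_0 = σ_2 = 0.
Hence σ_0 = 0, σ_1 = 12, σ_2 = 0.
On [2, 4], S'(x) = b_1 + 2c_1·(x - 2) + 3d_1·(x - 2)² with b_1 = Δ_1 - h_1(2σ_1 + σ_2)/6 = -4, c_1 = σ_1/2 = 6, d_1 = (σ_2 - σ_1)/(6h_1) = -1. So S'(2) = -4.

-4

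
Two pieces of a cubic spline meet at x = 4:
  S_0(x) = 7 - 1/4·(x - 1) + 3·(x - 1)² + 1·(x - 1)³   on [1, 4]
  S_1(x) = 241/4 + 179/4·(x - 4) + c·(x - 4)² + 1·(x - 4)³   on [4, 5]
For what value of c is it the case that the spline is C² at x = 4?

12

S_0''(x) = 6 + 6·(x - 1), so S_0''(4) = 24. On the right, S_1''(4) = 2c, so c = 12.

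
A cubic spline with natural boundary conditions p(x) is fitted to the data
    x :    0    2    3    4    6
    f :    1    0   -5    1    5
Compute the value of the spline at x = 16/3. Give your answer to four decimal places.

5.1257

Let M_i = p''(x_i). Step sizes h_i = 2, 1, 1, 2; slopes of the chords Δ_i = (y_(i+1) - y_i)/h_i = -1/2, -5, 6, 2.
  2·M_0 + 6·M_1 + 1·M_2 = 6(Δ_1 - Δ_0) = -27
  1·M_1 + 4·M_2 + 1·M_3 = 6(Δ_2 - Δ_1) = 66
  1·M_2 + 6·M_3 + 2·M_4 = 6(Δ_3 - Δ_2) = -24
Natural end conditions: M_0 = M_4 = 0.
Solving: M_0 = 0, M_1 = -347/44, M_2 = 447/22, M_3 = -325/44, M_4 = 0.
On [4, 6], p(x) = 1 + 457/66·(x - 4) - 325/88·(x - 4)² + 325/528·(x - 4)³.
With (x - 4) = 4/3: p(16/3) = 4567/891.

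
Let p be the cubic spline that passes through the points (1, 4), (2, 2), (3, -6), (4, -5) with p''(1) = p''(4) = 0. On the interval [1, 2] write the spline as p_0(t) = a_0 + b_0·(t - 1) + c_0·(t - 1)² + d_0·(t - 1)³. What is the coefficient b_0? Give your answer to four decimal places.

0.2000

Put σ_i = p'' at the i-th knot. Here h = (1, 1, 1) and Δ = (-2, -8, 1), so the interior equations h_(i-1)·σ_(i-1) + 2(h_(i-1)+h_i)·σ_i + h_i·σ_(i+1) = 6(Δ_i − Δ_(i-1)) read
  1·σ_0 + 4·σ_1 + 1·σ_2 = 6(Δ_1 - Δ_0) = -36
  1·σ_1 + 4·σ_2 + 1·σ_3 = 6(Δ_2 - Δ_1) = 54
Natural end conditions: σ_0 = σ_3 = 0.
Forward elimination and back-substitution give σ_0 = 0, σ_1 = -66/5, σ_2 = 84/5, σ_3 = 0.
On [1, 2], with p_0(t) = a_0 + b_0·(t - 1) + c_0·(t - 1)² + d_0·(t - 1)³: c_0 = σ_0/2 = 0, d_0 = (σ_1 - σ_0)/(6h_0) = -11/5, b_0 = Δ_0 - h_0(2σ_0 + σ_1)/6 = 1/5.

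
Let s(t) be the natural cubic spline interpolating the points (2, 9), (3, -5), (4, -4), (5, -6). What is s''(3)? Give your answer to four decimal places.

Let m_i = s''(x_i). Step sizes h_i = 1, 1, 1; slopes of the chords Δ_i = (y_(i+1) - y_i)/h_i = -14, 1, -2.
  1·m_0 + 4·m_1 + 1·m_2 = 6(Δ_1 - Δ_0) = 90
  1·m_1 + 4·m_2 + 1·m_3 = 6(Δ_2 - Δ_1) = -18
Natural end conditions: m_0 = m_3 = 0.
Forward elimination and back-substitution give m_0 = 0, m_1 = 126/5, m_2 = -54/5, m_3 = 0.

25.2000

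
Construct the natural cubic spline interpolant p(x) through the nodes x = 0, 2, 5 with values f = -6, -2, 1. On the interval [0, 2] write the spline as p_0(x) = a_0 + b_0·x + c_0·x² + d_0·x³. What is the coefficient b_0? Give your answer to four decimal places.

Put M_i = p'' at the i-th knot. Here h = (2, 3) and Δ = (2, 1), so the interior equations h_(i-1)·M_(i-1) + 2(h_(i-1)+h_i)·M_i + h_i·M_(i+1) = 6(Δ_i − Δ_(i-1)) read
  2·M_0 + 10·M_1 + 3·M_2 = 6(Δ_1 - Δ_0) = -6
Natural end conditions: M_0 = M_2 = 0.
Forward elimination and back-substitution give M_0 = 0, M_1 = -3/5, M_2 = 0.
On [0, 2], with p_0(x) = a_0 + b_0·x + c_0·x² + d_0·x³: c_0 = M_0/2 = 0, d_0 = (M_1 - M_0)/(6h_0) = -1/20, b_0 = Δ_0 - h_0(2M_0 + M_1)/6 = 11/5.

2.2000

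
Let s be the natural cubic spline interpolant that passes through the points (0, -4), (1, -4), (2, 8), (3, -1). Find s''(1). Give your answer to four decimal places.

Put M_i = s'' at the i-th knot. Here h = (1, 1, 1) and Δ = (0, 12, -9), so the interior equations h_(i-1)·M_(i-1) + 2(h_(i-1)+h_i)·M_i + h_i·M_(i+1) = 6(Δ_i − Δ_(i-1)) read
  1·M_0 + 4·M_1 + 1·M_2 = 6(Δ_1 - Δ_0) = 72
  1·M_1 + 4·M_2 + 1·M_3 = 6(Δ_2 - Δ_1) = -126
Natural end conditions: M_0 = M_3 = 0.
Hence M_0 = 0, M_1 = 138/5, M_2 = -192/5, M_3 = 0.

27.6000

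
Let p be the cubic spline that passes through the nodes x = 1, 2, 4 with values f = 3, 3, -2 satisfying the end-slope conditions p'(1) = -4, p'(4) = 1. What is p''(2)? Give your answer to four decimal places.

Let M_i = p''(x_i). Step sizes h_i = 1, 2; slopes of the chords Δ_i = (y_(i+1) - y_i)/h_i = 0, -5/2.
  1·M_0 + 6·M_1 + 2·M_2 = 6(Δ_1 - Δ_0) = -15
Clamped end conditions give two more equations: 2h_0·M_0 + h_0·M_1 = 6(Δ_0 - p'(1)) = 24 and h_1·M_1 + 2h_1·M_2 = 6(p'(4) - Δ_1) = 21.
Hence M_0 = 97/6, M_1 = -25/3, M_2 = 113/12.

-8.3333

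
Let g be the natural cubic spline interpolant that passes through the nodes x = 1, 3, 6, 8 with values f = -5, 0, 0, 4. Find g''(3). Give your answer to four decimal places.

-2.0440

Put M_i = g'' at the i-th knot. Here h = (2, 3, 2) and Δ = (5/2, 0, 2), so the interior equations h_(i-1)·M_(i-1) + 2(h_(i-1)+h_i)·M_i + h_i·M_(i+1) = 6(Δ_i − Δ_(i-1)) read
  2·M_0 + 10·M_1 + 3·M_2 = 6(Δ_1 - Δ_0) = -15
  3·M_1 + 10·M_2 + 2·M_3 = 6(Δ_2 - Δ_1) = 12
Natural end conditions: M_0 = M_3 = 0.
Solving the tridiagonal system: M_0 = 0, M_1 = -186/91, M_2 = 165/91, M_3 = 0.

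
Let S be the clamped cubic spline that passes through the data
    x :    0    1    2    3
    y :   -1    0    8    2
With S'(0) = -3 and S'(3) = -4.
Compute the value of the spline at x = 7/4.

7

Write M_i for S''(x_i). With h_i = 1, 1, 1 and divided differences Δ_i = 1, 8, -6, the continuity of S' gives the tridiagonal system
  1·M_0 + 4·M_1 + 1·M_2 = 6(Δ_1 - Δ_0) = 42
  1·M_1 + 4·M_2 + 1·M_3 = 6(Δ_2 - Δ_1) = -84
Clamped end conditions give two more equations: 2h_0·M_0 + h_0·M_1 = 6(Δ_0 - S'(0)) = 24 and h_2·M_2 + 2h_2·M_3 = 6(S'(3) - Δ_2) = 12.
Hence M_0 = 10/3, M_1 = 52/3, M_2 = -92/3, M_3 = 64/3.
On [1, 2], S(x) = 0 + 22/3·(x - 1) + 26/3·(x - 1)² - 8·(x - 1)³.
With (x - 1) = 3/4: S(7/4) = 7.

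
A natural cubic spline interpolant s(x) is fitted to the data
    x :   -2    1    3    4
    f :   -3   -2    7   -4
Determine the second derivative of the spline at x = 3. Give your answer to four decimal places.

-17.5000

With M_i denoting the second derivative at x_i, h_i = 3, 2, 1, and Δ_i = (y_(i+1) − y_i)/h_i = 1/3, 9/2, -11:
  3·M_0 + 10·M_1 + 2·M_2 = 6(Δ_1 - Δ_0) = 25
  2·M_1 + 6·M_2 + 1·M_3 = 6(Δ_2 - Δ_1) = -93
Natural end conditions: M_0 = M_3 = 0.
Solving the tridiagonal system: M_0 = 0, M_1 = 6, M_2 = -35/2, M_3 = 0.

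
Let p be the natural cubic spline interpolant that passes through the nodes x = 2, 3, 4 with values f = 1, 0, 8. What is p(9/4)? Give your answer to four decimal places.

0.2227

With σ_i denoting the second derivative at x_i, h_i = 1, 1, and Δ_i = (y_(i+1) − y_i)/h_i = -1, 8:
  1·σ_0 + 4·σ_1 + 1·σ_2 = 6(Δ_1 - Δ_0) = 54
Natural end conditions: σ_0 = σ_2 = 0.
Forward elimination and back-substitution give σ_0 = 0, σ_1 = 27/2, σ_2 = 0.
On [2, 3], p(x) = 1 - 13/4·(x - 2) + 0·(x - 2)² + 9/4·(x - 2)³.
With (x - 2) = 1/4: p(9/4) = 57/256.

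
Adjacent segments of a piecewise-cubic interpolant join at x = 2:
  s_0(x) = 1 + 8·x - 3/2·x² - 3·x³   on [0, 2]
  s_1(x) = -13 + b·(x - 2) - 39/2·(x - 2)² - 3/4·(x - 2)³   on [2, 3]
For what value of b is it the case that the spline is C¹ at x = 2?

-34

s_0'(x) = 8 - 3·x - 9·x², so s_0'(2) = -34. On the right, s_1'(2) = b, so b = -34.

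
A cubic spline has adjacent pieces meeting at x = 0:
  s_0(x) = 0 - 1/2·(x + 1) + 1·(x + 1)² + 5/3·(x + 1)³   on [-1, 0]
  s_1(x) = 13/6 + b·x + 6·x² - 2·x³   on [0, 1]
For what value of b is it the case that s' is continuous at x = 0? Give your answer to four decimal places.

s_0'(x) = -1/2 + 2·(x + 1) + 5·(x + 1)², so s_0'(0) = 13/2. On the right, s_1'(0) = b, so b = 13/2.

6.5000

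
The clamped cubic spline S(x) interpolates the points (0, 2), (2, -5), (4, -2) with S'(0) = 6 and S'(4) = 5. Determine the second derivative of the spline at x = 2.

8

Let σ_i = S''(x_i). Step sizes h_i = 2, 2; slopes of the chords Δ_i = (y_(i+1) - y_i)/h_i = -7/2, 3/2.
  2·σ_0 + 8·σ_1 + 2·σ_2 = 6(Δ_1 - Δ_0) = 30
Clamped end conditions give two more equations: 2h_0·σ_0 + h_0·σ_1 = 6(Δ_0 - S'(0)) = -57 and h_1·σ_1 + 2h_1·σ_2 = 6(S'(4) - Δ_1) = 21.
Solving: σ_0 = -73/4, σ_1 = 8, σ_2 = 5/4.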